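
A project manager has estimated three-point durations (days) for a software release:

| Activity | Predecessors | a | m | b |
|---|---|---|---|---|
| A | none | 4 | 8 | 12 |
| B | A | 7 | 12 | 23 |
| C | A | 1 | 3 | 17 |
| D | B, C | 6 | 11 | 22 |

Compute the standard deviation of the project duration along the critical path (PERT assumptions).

4.00 days

te_A = (4 + 4·8 + 12)/6 = 48/6 = 8; σ²_A = ((12−4)/6)² = 1.778
te_B = (7 + 4·12 + 23)/6 = 78/6 = 13; σ²_B = ((23−7)/6)² = 7.111
te_C = (1 + 4·3 + 17)/6 = 30/6 = 5; σ²_C = ((17−1)/6)² = 7.111
te_D = (6 + 4·11 + 22)/6 = 72/6 = 12; σ²_D = ((22−6)/6)² = 7.111

Forward pass:
ES_A = 0; EF_A = 8
ES_B = 8; EF_B = 8+13 = 21
ES_C = 8; EF_C = 8+5 = 13
ES_D = max(EF_B=21, EF_C=13) = 21; EF_D = 21+12 = 33
Expected project duration μ = 33 days. Critical path: A → B → D.

Variance along critical path = 1.778 + 7.111 + 7.111 = 16.000
σ = √16.000 = 4.000 days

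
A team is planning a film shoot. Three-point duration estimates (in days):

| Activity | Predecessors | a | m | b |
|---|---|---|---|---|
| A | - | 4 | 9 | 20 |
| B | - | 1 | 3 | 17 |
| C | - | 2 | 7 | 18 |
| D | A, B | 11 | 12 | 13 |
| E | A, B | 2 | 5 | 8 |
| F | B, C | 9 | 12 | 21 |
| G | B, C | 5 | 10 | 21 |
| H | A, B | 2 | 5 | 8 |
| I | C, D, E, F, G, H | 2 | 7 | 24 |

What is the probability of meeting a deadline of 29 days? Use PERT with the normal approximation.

0.330

te_A = (4 + 4·9 + 20)/6 = 60/6 = 10; σ²_A = ((20−4)/6)² = 7.111
te_B = (1 + 4·3 + 17)/6 = 30/6 = 5; σ²_B = ((17−1)/6)² = 7.111
te_C = (2 + 4·7 + 18)/6 = 48/6 = 8; σ²_C = ((18−2)/6)² = 7.111
te_D = (11 + 4·12 + 13)/6 = 72/6 = 12; σ²_D = ((13−11)/6)² = 0.111
te_E = (2 + 4·5 + 8)/6 = 30/6 = 5; σ²_E = ((8−2)/6)² = 1.000
te_F = (9 + 4·12 + 21)/6 = 78/6 = 13; σ²_F = ((21−9)/6)² = 4.000
te_G = (5 + 4·10 + 21)/6 = 66/6 = 11; σ²_G = ((21−5)/6)² = 7.111
te_H = (2 + 4·5 + 8)/6 = 30/6 = 5; σ²_H = ((8−2)/6)² = 1.000
te_I = (2 + 4·7 + 24)/6 = 54/6 = 9; σ²_I = ((24−2)/6)² = 13.444

Forward pass:
ES_A = 0; EF_A = 10
ES_B = 0; EF_B = 5
ES_C = 0; EF_C = 8
ES_D = max(EF_A=10, EF_B=5) = 10; EF_D = 10+12 = 22
ES_E = max(EF_A=10, EF_B=5) = 10; EF_E = 10+5 = 15
ES_F = max(EF_B=5, EF_C=8) = 8; EF_F = 8+13 = 21
ES_G = max(EF_B=5, EF_C=8) = 8; EF_G = 8+11 = 19
ES_H = max(EF_A=10, EF_B=5) = 10; EF_H = 10+5 = 15
ES_I = max(EF_C=8, EF_D=22, EF_E=15, EF_F=21, EF_G=19, EF_H=15) = 22; EF_I = 22+9 = 31
Expected project duration μ = 31 days. Critical path: A → D → I.

Variance along critical path = 7.111 + 0.111 + 13.444 = 20.667; σ = √20.667 = 4.546 days.
Z = (29 − 31) / 4.546 = -0.440
P(T ≤ 29) = Φ(-0.440) ≈ 0.330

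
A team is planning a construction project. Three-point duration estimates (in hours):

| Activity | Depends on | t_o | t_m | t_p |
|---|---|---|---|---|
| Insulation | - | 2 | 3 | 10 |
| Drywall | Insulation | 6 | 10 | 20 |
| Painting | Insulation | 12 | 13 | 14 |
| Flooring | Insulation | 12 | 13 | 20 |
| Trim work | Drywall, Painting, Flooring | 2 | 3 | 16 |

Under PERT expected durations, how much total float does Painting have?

1 hours

te_Insulation = (2 + 4·3 + 10)/6 = 24/6 = 4
te_Drywall = (6 + 4·10 + 20)/6 = 66/6 = 11
te_Painting = (12 + 4·13 + 14)/6 = 78/6 = 13
te_Flooring = (12 + 4·13 + 20)/6 = 84/6 = 14
te_Trim work = (2 + 4·3 + 16)/6 = 30/6 = 5

Forward pass:
ES_Insulation = 0; EF_Insulation = 4
ES_Drywall = 4; EF_Drywall = 4+11 = 15
ES_Painting = 4; EF_Painting = 4+13 = 17
ES_Flooring = 4; EF_Flooring = 4+14 = 18
ES_Trim work = max(EF_Drywall=15, EF_Painting=17, EF_Flooring=18) = 18; EF_Trim work = 18+5 = 23
Expected project duration μ = 23 hours. Critical path: Insulation → Flooring → Trim work.

Backward pass:
LF_Trim work = 23; LS_Trim work = 23−5 = 18
LF_Flooring = LS_Trim work = 18; LS_Flooring = 18−14 = 4
LF_Painting = LS_Trim work = 18; LS_Painting = 18−13 = 5
LF_Drywall = LS_Trim work = 18; LS_Drywall = 18−11 = 7
LF_Insulation = min(LS_Drywall=7, LS_Painting=5, LS_Flooring=4) = 4; LS_Insulation = 4−4 = 0
Slack_Painting = LS_Painting − ES_Painting = 5 − 4 = 1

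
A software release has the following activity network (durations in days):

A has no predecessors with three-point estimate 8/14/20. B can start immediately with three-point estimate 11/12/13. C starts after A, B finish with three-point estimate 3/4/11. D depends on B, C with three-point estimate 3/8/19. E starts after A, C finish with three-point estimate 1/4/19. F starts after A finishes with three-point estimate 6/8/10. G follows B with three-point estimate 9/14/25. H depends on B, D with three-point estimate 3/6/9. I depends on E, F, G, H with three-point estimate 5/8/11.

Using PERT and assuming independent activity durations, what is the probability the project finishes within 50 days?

0.981

te_A = (8 + 4·14 + 20)/6 = 84/6 = 14; σ²_A = ((20−8)/6)² = 4.000
te_B = (11 + 4·12 + 13)/6 = 72/6 = 12; σ²_B = ((13−11)/6)² = 0.111
te_C = (3 + 4·4 + 11)/6 = 30/6 = 5; σ²_C = ((11−3)/6)² = 1.778
te_D = (3 + 4·8 + 19)/6 = 54/6 = 9; σ²_D = ((19−3)/6)² = 7.111
te_E = (1 + 4·4 + 19)/6 = 36/6 = 6; σ²_E = ((19−1)/6)² = 9.000
te_F = (6 + 4·8 + 10)/6 = 48/6 = 8; σ²_F = ((10−6)/6)² = 0.444
te_G = (9 + 4·14 + 25)/6 = 90/6 = 15; σ²_G = ((25−9)/6)² = 7.111
te_H = (3 + 4·6 + 9)/6 = 36/6 = 6; σ²_H = ((9−3)/6)² = 1.000
te_I = (5 + 4·8 + 11)/6 = 48/6 = 8; σ²_I = ((11−5)/6)² = 1.000

Forward pass:
ES_A = 0; EF_A = 14
ES_B = 0; EF_B = 12
ES_C = max(EF_A=14, EF_B=12) = 14; EF_C = 14+5 = 19
ES_D = max(EF_B=12, EF_C=19) = 19; EF_D = 19+9 = 28
ES_E = max(EF_A=14, EF_C=19) = 19; EF_E = 19+6 = 25
ES_F = 14; EF_F = 14+8 = 22
ES_G = 12; EF_G = 12+15 = 27
ES_H = max(EF_B=12, EF_D=28) = 28; EF_H = 28+6 = 34
ES_I = max(EF_E=25, EF_F=22, EF_G=27, EF_H=34) = 34; EF_I = 34+8 = 42
Expected project duration μ = 42 days. Critical path: A → C → D → H → I.

Variance along critical path = 4.000 + 1.778 + 7.111 + 1.000 + 1.000 = 14.889; σ = √14.889 = 3.859 days.
Z = (50 − 42) / 3.859 = 2.073
P(T ≤ 50) = Φ(2.073) ≈ 0.981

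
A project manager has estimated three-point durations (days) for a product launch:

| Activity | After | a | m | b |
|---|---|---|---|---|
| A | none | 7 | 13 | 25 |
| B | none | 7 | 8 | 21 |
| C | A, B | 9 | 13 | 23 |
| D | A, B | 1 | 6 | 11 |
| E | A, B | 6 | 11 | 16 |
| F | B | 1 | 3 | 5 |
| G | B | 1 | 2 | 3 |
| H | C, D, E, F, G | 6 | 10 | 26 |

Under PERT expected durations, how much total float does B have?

4 days

te_A = (7 + 4·13 + 25)/6 = 84/6 = 14
te_B = (7 + 4·8 + 21)/6 = 60/6 = 10
te_C = (9 + 4·13 + 23)/6 = 84/6 = 14
te_D = (1 + 4·6 + 11)/6 = 36/6 = 6
te_E = (6 + 4·11 + 16)/6 = 66/6 = 11
te_F = (1 + 4·3 + 5)/6 = 18/6 = 3
te_G = (1 + 4·2 + 3)/6 = 12/6 = 2
te_H = (6 + 4·10 + 26)/6 = 72/6 = 12

Forward pass:
ES_A = 0; EF_A = 14
ES_B = 0; EF_B = 10
ES_C = max(EF_A=14, EF_B=10) = 14; EF_C = 14+14 = 28
ES_D = max(EF_A=14, EF_B=10) = 14; EF_D = 14+6 = 20
ES_E = max(EF_A=14, EF_B=10) = 14; EF_E = 14+11 = 25
ES_F = 10; EF_F = 10+3 = 13
ES_G = 10; EF_G = 10+2 = 12
ES_H = max(EF_C=28, EF_D=20, EF_E=25, EF_F=13, EF_G=12) = 28; EF_H = 28+12 = 40
Expected project duration μ = 40 days. Critical path: A → C → H.

Backward pass:
LF_H = 40; LS_H = 40−12 = 28
LF_G = LS_H = 28; LS_G = 28−2 = 26
LF_F = LS_H = 28; LS_F = 28−3 = 25
LF_E = LS_H = 28; LS_E = 28−11 = 17
LF_D = LS_H = 28; LS_D = 28−6 = 22
LF_C = LS_H = 28; LS_C = 28−14 = 14
LF_B = min(LS_C=14, LS_D=22, LS_E=17, LS_F=25, LS_G=26) = 14; LS_B = 14−10 = 4
LF_A = min(LS_C=14, LS_D=22, LS_E=17) = 14; LS_A = 14−14 = 0
Slack_B = LS_B − ES_B = 4 − 0 = 4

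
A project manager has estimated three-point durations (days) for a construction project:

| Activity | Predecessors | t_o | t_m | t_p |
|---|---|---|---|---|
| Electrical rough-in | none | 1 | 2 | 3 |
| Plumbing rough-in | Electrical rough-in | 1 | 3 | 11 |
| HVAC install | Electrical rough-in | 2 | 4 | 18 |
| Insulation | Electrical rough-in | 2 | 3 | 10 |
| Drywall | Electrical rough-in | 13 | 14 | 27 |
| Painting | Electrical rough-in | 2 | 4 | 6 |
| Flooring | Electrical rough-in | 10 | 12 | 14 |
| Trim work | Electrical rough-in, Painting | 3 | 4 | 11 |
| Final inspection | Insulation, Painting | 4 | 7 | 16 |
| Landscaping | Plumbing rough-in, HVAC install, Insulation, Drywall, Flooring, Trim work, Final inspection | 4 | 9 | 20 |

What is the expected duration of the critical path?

28 days

te_Electrical rough-in = (1 + 4·2 + 3)/6 = 12/6 = 2
te_Plumbing rough-in = (1 + 4·3 + 11)/6 = 24/6 = 4
te_HVAC install = (2 + 4·4 + 18)/6 = 36/6 = 6
te_Insulation = (2 + 4·3 + 10)/6 = 24/6 = 4
te_Drywall = (13 + 4·14 + 27)/6 = 96/6 = 16
te_Painting = (2 + 4·4 + 6)/6 = 24/6 = 4
te_Flooring = (10 + 4·12 + 14)/6 = 72/6 = 12
te_Trim work = (3 + 4·4 + 11)/6 = 30/6 = 5
te_Final inspection = (4 + 4·7 + 16)/6 = 48/6 = 8
te_Landscaping = (4 + 4·9 + 20)/6 = 60/6 = 10

Forward pass:
ES_Electrical rough-in = 0; EF_Electrical rough-in = 2
ES_Plumbing rough-in = 2; EF_Plumbing rough-in = 2+4 = 6
ES_HVAC install = 2; EF_HVAC install = 2+6 = 8
ES_Insulation = 2; EF_Insulation = 2+4 = 6
ES_Drywall = 2; EF_Drywall = 2+16 = 18
ES_Painting = 2; EF_Painting = 2+4 = 6
ES_Flooring = 2; EF_Flooring = 2+12 = 14
ES_Trim work = max(EF_Electrical rough-in=2, EF_Painting=6) = 6; EF_Trim work = 6+5 = 11
ES_Final inspection = max(EF_Insulation=6, EF_Painting=6) = 6; EF_Final inspection = 6+8 = 14
ES_Landscaping = max(EF_Plumbing rough-in=6, EF_HVAC install=8, EF_Insulation=6, EF_Drywall=18, EF_Flooring=14, EF_Trim work=11, EF_Final inspection=14) = 18; EF_Landscaping = 18+10 = 28
Expected project duration μ = 28 days. Critical path: Electrical rough-in → Drywall → Landscaping.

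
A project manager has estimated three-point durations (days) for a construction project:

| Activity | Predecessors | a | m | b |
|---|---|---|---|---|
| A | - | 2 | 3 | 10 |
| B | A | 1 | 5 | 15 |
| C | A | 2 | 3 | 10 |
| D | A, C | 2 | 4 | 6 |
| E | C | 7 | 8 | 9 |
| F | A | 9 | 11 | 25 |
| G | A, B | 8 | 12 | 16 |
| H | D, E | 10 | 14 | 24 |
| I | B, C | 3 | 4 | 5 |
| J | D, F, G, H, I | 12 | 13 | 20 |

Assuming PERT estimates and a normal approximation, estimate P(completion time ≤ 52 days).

te_A = (2 + 4·3 + 10)/6 = 24/6 = 4; σ²_A = ((10−2)/6)² = 1.778
te_B = (1 + 4·5 + 15)/6 = 36/6 = 6; σ²_B = ((15−1)/6)² = 5.444
te_C = (2 + 4·3 + 10)/6 = 24/6 = 4; σ²_C = ((10−2)/6)² = 1.778
te_D = (2 + 4·4 + 6)/6 = 24/6 = 4; σ²_D = ((6−2)/6)² = 0.444
te_E = (7 + 4·8 + 9)/6 = 48/6 = 8; σ²_E = ((9−7)/6)² = 0.111
te_F = (9 + 4·11 + 25)/6 = 78/6 = 13; σ²_F = ((25−9)/6)² = 7.111
te_G = (8 + 4·12 + 16)/6 = 72/6 = 12; σ²_G = ((16−8)/6)² = 1.778
te_H = (10 + 4·14 + 24)/6 = 90/6 = 15; σ²_H = ((24−10)/6)² = 5.444
te_I = (3 + 4·4 + 5)/6 = 24/6 = 4; σ²_I = ((5−3)/6)² = 0.111
te_J = (12 + 4·13 + 20)/6 = 84/6 = 14; σ²_J = ((20−12)/6)² = 1.778

Forward pass:
ES_A = 0; EF_A = 4
ES_B = 4; EF_B = 4+6 = 10
ES_C = 4; EF_C = 4+4 = 8
ES_D = max(EF_A=4, EF_C=8) = 8; EF_D = 8+4 = 12
ES_E = 8; EF_E = 8+8 = 16
ES_F = 4; EF_F = 4+13 = 17
ES_G = max(EF_A=4, EF_B=10) = 10; EF_G = 10+12 = 22
ES_H = max(EF_D=12, EF_E=16) = 16; EF_H = 16+15 = 31
ES_I = max(EF_B=10, EF_C=8) = 10; EF_I = 10+4 = 14
ES_J = max(EF_D=12, EF_F=17, EF_G=22, EF_H=31, EF_I=14) = 31; EF_J = 31+14 = 45
Expected project duration μ = 45 days. Critical path: A → C → E → H → J.

Variance along critical path = 1.778 + 1.778 + 0.111 + 5.444 + 1.778 = 10.889; σ = √10.889 = 3.300 days.
Z = (52 − 45) / 3.300 = 2.121
P(T ≤ 52) = Φ(2.121) ≈ 0.983

0.983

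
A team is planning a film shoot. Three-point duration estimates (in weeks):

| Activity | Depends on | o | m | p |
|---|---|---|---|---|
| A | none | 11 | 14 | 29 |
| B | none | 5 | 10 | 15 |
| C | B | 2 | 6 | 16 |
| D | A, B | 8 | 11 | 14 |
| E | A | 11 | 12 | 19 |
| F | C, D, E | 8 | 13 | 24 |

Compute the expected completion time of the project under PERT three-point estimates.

43 weeks

te_A = (11 + 4·14 + 29)/6 = 96/6 = 16
te_B = (5 + 4·10 + 15)/6 = 60/6 = 10
te_C = (2 + 4·6 + 16)/6 = 42/6 = 7
te_D = (8 + 4·11 + 14)/6 = 66/6 = 11
te_E = (11 + 4·12 + 19)/6 = 78/6 = 13
te_F = (8 + 4·13 + 24)/6 = 84/6 = 14

Forward pass:
ES_A = 0; EF_A = 16
ES_B = 0; EF_B = 10
ES_C = 10; EF_C = 10+7 = 17
ES_D = max(EF_A=16, EF_B=10) = 16; EF_D = 16+11 = 27
ES_E = 16; EF_E = 16+13 = 29
ES_F = max(EF_C=17, EF_D=27, EF_E=29) = 29; EF_F = 29+14 = 43
Expected project duration μ = 43 weeks. Critical path: A → E → F.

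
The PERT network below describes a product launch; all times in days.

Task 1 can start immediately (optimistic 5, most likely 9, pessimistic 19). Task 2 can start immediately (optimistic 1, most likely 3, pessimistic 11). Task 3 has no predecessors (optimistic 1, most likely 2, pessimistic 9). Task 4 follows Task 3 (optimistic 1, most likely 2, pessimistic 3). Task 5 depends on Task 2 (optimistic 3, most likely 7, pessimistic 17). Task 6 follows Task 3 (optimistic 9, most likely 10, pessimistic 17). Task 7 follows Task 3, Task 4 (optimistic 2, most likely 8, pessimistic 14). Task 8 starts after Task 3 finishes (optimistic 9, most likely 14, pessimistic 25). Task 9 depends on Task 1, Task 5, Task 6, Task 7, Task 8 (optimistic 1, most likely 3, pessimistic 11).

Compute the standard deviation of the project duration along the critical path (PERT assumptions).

3.42 days

te_Task 1 = (5 + 4·9 + 19)/6 = 60/6 = 10; σ²_Task 1 = ((19−5)/6)² = 5.444
te_Task 2 = (1 + 4·3 + 11)/6 = 24/6 = 4; σ²_Task 2 = ((11−1)/6)² = 2.778
te_Task 3 = (1 + 4·2 + 9)/6 = 18/6 = 3; σ²_Task 3 = ((9−1)/6)² = 1.778
te_Task 4 = (1 + 4·2 + 3)/6 = 12/6 = 2; σ²_Task 4 = ((3−1)/6)² = 0.111
te_Task 5 = (3 + 4·7 + 17)/6 = 48/6 = 8; σ²_Task 5 = ((17−3)/6)² = 5.444
te_Task 6 = (9 + 4·10 + 17)/6 = 66/6 = 11; σ²_Task 6 = ((17−9)/6)² = 1.778
te_Task 7 = (2 + 4·8 + 14)/6 = 48/6 = 8; σ²_Task 7 = ((14−2)/6)² = 4.000
te_Task 8 = (9 + 4·14 + 25)/6 = 90/6 = 15; σ²_Task 8 = ((25−9)/6)² = 7.111
te_Task 9 = (1 + 4·3 + 11)/6 = 24/6 = 4; σ²_Task 9 = ((11−1)/6)² = 2.778

Forward pass:
ES_Task 1 = 0; EF_Task 1 = 10
ES_Task 2 = 0; EF_Task 2 = 4
ES_Task 3 = 0; EF_Task 3 = 3
ES_Task 4 = 3; EF_Task 4 = 3+2 = 5
ES_Task 5 = 4; EF_Task 5 = 4+8 = 12
ES_Task 6 = 3; EF_Task 6 = 3+11 = 14
ES_Task 7 = max(EF_Task 3=3, EF_Task 4=5) = 5; EF_Task 7 = 5+8 = 13
ES_Task 8 = 3; EF_Task 8 = 3+15 = 18
ES_Task 9 = max(EF_Task 1=10, EF_Task 5=12, EF_Task 6=14, EF_Task 7=13, EF_Task 8=18) = 18; EF_Task 9 = 18+4 = 22
Expected project duration μ = 22 days. Critical path: Task 3 → Task 8 → Task 9.

Variance along critical path = 1.778 + 7.111 + 2.778 = 11.667
σ = √11.667 = 3.416 days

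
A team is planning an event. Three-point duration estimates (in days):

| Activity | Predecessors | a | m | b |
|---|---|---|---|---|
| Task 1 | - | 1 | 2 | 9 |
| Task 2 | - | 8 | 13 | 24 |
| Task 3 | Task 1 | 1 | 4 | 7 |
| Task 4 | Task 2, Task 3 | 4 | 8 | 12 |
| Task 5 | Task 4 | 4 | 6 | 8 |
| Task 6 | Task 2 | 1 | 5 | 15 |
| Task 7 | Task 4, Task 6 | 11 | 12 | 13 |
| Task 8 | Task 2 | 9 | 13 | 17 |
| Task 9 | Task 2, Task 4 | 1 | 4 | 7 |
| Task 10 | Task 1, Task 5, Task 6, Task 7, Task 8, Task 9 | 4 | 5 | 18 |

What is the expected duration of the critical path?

41 days

te_Task 1 = (1 + 4·2 + 9)/6 = 18/6 = 3
te_Task 2 = (8 + 4·13 + 24)/6 = 84/6 = 14
te_Task 3 = (1 + 4·4 + 7)/6 = 24/6 = 4
te_Task 4 = (4 + 4·8 + 12)/6 = 48/6 = 8
te_Task 5 = (4 + 4·6 + 8)/6 = 36/6 = 6
te_Task 6 = (1 + 4·5 + 15)/6 = 36/6 = 6
te_Task 7 = (11 + 4·12 + 13)/6 = 72/6 = 12
te_Task 8 = (9 + 4·13 + 17)/6 = 78/6 = 13
te_Task 9 = (1 + 4·4 + 7)/6 = 24/6 = 4
te_Task 10 = (4 + 4·5 + 18)/6 = 42/6 = 7

Forward pass:
ES_Task 1 = 0; EF_Task 1 = 3
ES_Task 2 = 0; EF_Task 2 = 14
ES_Task 3 = 3; EF_Task 3 = 3+4 = 7
ES_Task 4 = max(EF_Task 2=14, EF_Task 3=7) = 14; EF_Task 4 = 14+8 = 22
ES_Task 5 = 22; EF_Task 5 = 22+6 = 28
ES_Task 6 = 14; EF_Task 6 = 14+6 = 20
ES_Task 7 = max(EF_Task 4=22, EF_Task 6=20) = 22; EF_Task 7 = 22+12 = 34
ES_Task 8 = 14; EF_Task 8 = 14+13 = 27
ES_Task 9 = max(EF_Task 2=14, EF_Task 4=22) = 22; EF_Task 9 = 22+4 = 26
ES_Task 10 = max(EF_Task 1=3, EF_Task 5=28, EF_Task 6=20, EF_Task 7=34, EF_Task 8=27, EF_Task 9=26) = 34; EF_Task 10 = 34+7 = 41
Expected project duration μ = 41 days. Critical path: Task 2 → Task 4 → Task 7 → Task 10.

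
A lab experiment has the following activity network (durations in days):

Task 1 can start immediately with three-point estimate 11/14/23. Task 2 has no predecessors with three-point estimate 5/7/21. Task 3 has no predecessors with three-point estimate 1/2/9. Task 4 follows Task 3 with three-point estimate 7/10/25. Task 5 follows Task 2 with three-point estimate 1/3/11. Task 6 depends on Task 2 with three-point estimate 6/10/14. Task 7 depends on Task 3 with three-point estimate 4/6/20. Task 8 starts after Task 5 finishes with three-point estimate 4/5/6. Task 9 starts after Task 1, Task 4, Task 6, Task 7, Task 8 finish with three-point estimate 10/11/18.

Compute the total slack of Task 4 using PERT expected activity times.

te_Task 1 = (11 + 4·14 + 23)/6 = 90/6 = 15
te_Task 2 = (5 + 4·7 + 21)/6 = 54/6 = 9
te_Task 3 = (1 + 4·2 + 9)/6 = 18/6 = 3
te_Task 4 = (7 + 4·10 + 25)/6 = 72/6 = 12
te_Task 5 = (1 + 4·3 + 11)/6 = 24/6 = 4
te_Task 6 = (6 + 4·10 + 14)/6 = 60/6 = 10
te_Task 7 = (4 + 4·6 + 20)/6 = 48/6 = 8
te_Task 8 = (4 + 4·5 + 6)/6 = 30/6 = 5
te_Task 9 = (10 + 4·11 + 18)/6 = 72/6 = 12

Forward pass:
ES_Task 1 = 0; EF_Task 1 = 15
ES_Task 2 = 0; EF_Task 2 = 9
ES_Task 3 = 0; EF_Task 3 = 3
ES_Task 4 = 3; EF_Task 4 = 3+12 = 15
ES_Task 5 = 9; EF_Task 5 = 9+4 = 13
ES_Task 6 = 9; EF_Task 6 = 9+10 = 19
ES_Task 7 = 3; EF_Task 7 = 3+8 = 11
ES_Task 8 = 13; EF_Task 8 = 13+5 = 18
ES_Task 9 = max(EF_Task 1=15, EF_Task 4=15, EF_Task 6=19, EF_Task 7=11, EF_Task 8=18) = 19; EF_Task 9 = 19+12 = 31
Expected project duration μ = 31 days. Critical path: Task 2 → Task 6 → Task 9.

Backward pass:
LF_Task 9 = 31; LS_Task 9 = 31−12 = 19
LF_Task 8 = LS_Task 9 = 19; LS_Task 8 = 19−5 = 14
LF_Task 7 = LS_Task 9 = 19; LS_Task 7 = 19−8 = 11
LF_Task 6 = LS_Task 9 = 19; LS_Task 6 = 19−10 = 9
LF_Task 5 = LS_Task 8 = 14; LS_Task 5 = 14−4 = 10
LF_Task 4 = LS_Task 9 = 19; LS_Task 4 = 19−12 = 7
LF_Task 3 = min(LS_Task 4=7, LS_Task 7=11) = 7; LS_Task 3 = 7−3 = 4
LF_Task 2 = min(LS_Task 5=10, LS_Task 6=9) = 9; LS_Task 2 = 9−9 = 0
LF_Task 1 = LS_Task 9 = 19; LS_Task 1 = 19−15 = 4
Slack_Task 4 = LS_Task 4 − ES_Task 4 = 7 − 3 = 4

4 days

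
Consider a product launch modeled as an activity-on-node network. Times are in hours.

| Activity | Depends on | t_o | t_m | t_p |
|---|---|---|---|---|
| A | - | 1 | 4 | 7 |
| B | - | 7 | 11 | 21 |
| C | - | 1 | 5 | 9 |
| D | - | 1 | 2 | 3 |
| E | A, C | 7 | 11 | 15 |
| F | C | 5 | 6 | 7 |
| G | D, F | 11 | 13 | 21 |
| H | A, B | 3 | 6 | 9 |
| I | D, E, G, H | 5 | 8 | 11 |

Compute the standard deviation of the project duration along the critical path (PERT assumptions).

2.38 hours

te_A = (1 + 4·4 + 7)/6 = 24/6 = 4; σ²_A = ((7−1)/6)² = 1.000
te_B = (7 + 4·11 + 21)/6 = 72/6 = 12; σ²_B = ((21−7)/6)² = 5.444
te_C = (1 + 4·5 + 9)/6 = 30/6 = 5; σ²_C = ((9−1)/6)² = 1.778
te_D = (1 + 4·2 + 3)/6 = 12/6 = 2; σ²_D = ((3−1)/6)² = 0.111
te_E = (7 + 4·11 + 15)/6 = 66/6 = 11; σ²_E = ((15−7)/6)² = 1.778
te_F = (5 + 4·6 + 7)/6 = 36/6 = 6; σ²_F = ((7−5)/6)² = 0.111
te_G = (11 + 4·13 + 21)/6 = 84/6 = 14; σ²_G = ((21−11)/6)² = 2.778
te_H = (3 + 4·6 + 9)/6 = 36/6 = 6; σ²_H = ((9−3)/6)² = 1.000
te_I = (5 + 4·8 + 11)/6 = 48/6 = 8; σ²_I = ((11−5)/6)² = 1.000

Forward pass:
ES_A = 0; EF_A = 4
ES_B = 0; EF_B = 12
ES_C = 0; EF_C = 5
ES_D = 0; EF_D = 2
ES_E = max(EF_A=4, EF_C=5) = 5; EF_E = 5+11 = 16
ES_F = 5; EF_F = 5+6 = 11
ES_G = max(EF_D=2, EF_F=11) = 11; EF_G = 11+14 = 25
ES_H = max(EF_A=4, EF_B=12) = 12; EF_H = 12+6 = 18
ES_I = max(EF_D=2, EF_E=16, EF_G=25, EF_H=18) = 25; EF_I = 25+8 = 33
Expected project duration μ = 33 hours. Critical path: C → F → G → I.

Variance along critical path = 1.778 + 0.111 + 2.778 + 1.000 = 5.667
σ = √5.667 = 2.380 hours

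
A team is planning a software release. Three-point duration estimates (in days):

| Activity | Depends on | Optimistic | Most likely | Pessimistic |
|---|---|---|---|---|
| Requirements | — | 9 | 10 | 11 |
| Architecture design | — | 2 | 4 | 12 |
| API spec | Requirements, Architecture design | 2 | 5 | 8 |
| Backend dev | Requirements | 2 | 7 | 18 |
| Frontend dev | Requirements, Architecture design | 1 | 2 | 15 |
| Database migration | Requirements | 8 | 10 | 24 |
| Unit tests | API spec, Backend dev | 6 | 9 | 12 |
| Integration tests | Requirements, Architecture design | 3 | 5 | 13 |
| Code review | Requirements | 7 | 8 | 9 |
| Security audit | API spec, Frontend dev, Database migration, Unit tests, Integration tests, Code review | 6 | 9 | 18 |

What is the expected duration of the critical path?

37 days

te_Requirements = (9 + 4·10 + 11)/6 = 60/6 = 10
te_Architecture design = (2 + 4·4 + 12)/6 = 30/6 = 5
te_API spec = (2 + 4·5 + 8)/6 = 30/6 = 5
te_Backend dev = (2 + 4·7 + 18)/6 = 48/6 = 8
te_Frontend dev = (1 + 4·2 + 15)/6 = 24/6 = 4
te_Database migration = (8 + 4·10 + 24)/6 = 72/6 = 12
te_Unit tests = (6 + 4·9 + 12)/6 = 54/6 = 9
te_Integration tests = (3 + 4·5 + 13)/6 = 36/6 = 6
te_Code review = (7 + 4·8 + 9)/6 = 48/6 = 8
te_Security audit = (6 + 4·9 + 18)/6 = 60/6 = 10

Forward pass:
ES_Requirements = 0; EF_Requirements = 10
ES_Architecture design = 0; EF_Architecture design = 5
ES_API spec = max(EF_Requirements=10, EF_Architecture design=5) = 10; EF_API spec = 10+5 = 15
ES_Backend dev = 10; EF_Backend dev = 10+8 = 18
ES_Frontend dev = max(EF_Requirements=10, EF_Architecture design=5) = 10; EF_Frontend dev = 10+4 = 14
ES_Database migration = 10; EF_Database migration = 10+12 = 22
ES_Unit tests = max(EF_API spec=15, EF_Backend dev=18) = 18; EF_Unit tests = 18+9 = 27
ES_Integration tests = max(EF_Requirements=10, EF_Architecture design=5) = 10; EF_Integration tests = 10+6 = 16
ES_Code review = 10; EF_Code review = 10+8 = 18
ES_Security audit = max(EF_API spec=15, EF_Frontend dev=14, EF_Database migration=22, EF_Unit tests=27, EF_Integration tests=16, EF_Code review=18) = 27; EF_Security audit = 27+10 = 37
Expected project duration μ = 37 days. Critical path: Requirements → Backend dev → Unit tests → Security audit.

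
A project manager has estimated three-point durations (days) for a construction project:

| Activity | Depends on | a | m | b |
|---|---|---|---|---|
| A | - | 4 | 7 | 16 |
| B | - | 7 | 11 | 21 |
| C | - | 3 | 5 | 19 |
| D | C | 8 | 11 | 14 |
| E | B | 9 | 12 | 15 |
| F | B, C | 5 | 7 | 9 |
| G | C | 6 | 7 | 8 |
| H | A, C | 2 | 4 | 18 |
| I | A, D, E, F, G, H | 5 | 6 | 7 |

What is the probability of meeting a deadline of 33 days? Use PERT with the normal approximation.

0.879

te_A = (4 + 4·7 + 16)/6 = 48/6 = 8; σ²_A = ((16−4)/6)² = 4.000
te_B = (7 + 4·11 + 21)/6 = 72/6 = 12; σ²_B = ((21−7)/6)² = 5.444
te_C = (3 + 4·5 + 19)/6 = 42/6 = 7; σ²_C = ((19−3)/6)² = 7.111
te_D = (8 + 4·11 + 14)/6 = 66/6 = 11; σ²_D = ((14−8)/6)² = 1.000
te_E = (9 + 4·12 + 15)/6 = 72/6 = 12; σ²_E = ((15−9)/6)² = 1.000
te_F = (5 + 4·7 + 9)/6 = 42/6 = 7; σ²_F = ((9−5)/6)² = 0.444
te_G = (6 + 4·7 + 8)/6 = 42/6 = 7; σ²_G = ((8−6)/6)² = 0.111
te_H = (2 + 4·4 + 18)/6 = 36/6 = 6; σ²_H = ((18−2)/6)² = 7.111
te_I = (5 + 4·6 + 7)/6 = 36/6 = 6; σ²_I = ((7−5)/6)² = 0.111

Forward pass:
ES_A = 0; EF_A = 8
ES_B = 0; EF_B = 12
ES_C = 0; EF_C = 7
ES_D = 7; EF_D = 7+11 = 18
ES_E = 12; EF_E = 12+12 = 24
ES_F = max(EF_B=12, EF_C=7) = 12; EF_F = 12+7 = 19
ES_G = 7; EF_G = 7+7 = 14
ES_H = max(EF_A=8, EF_C=7) = 8; EF_H = 8+6 = 14
ES_I = max(EF_A=8, EF_D=18, EF_E=24, EF_F=19, EF_G=14, EF_H=14) = 24; EF_I = 24+6 = 30
Expected project duration μ = 30 days. Critical path: B → E → I.

Variance along critical path = 5.444 + 1.000 + 0.111 = 6.556; σ = √6.556 = 2.560 days.
Z = (33 − 30) / 2.560 = 1.172
P(T ≤ 33) = Φ(1.172) ≈ 0.879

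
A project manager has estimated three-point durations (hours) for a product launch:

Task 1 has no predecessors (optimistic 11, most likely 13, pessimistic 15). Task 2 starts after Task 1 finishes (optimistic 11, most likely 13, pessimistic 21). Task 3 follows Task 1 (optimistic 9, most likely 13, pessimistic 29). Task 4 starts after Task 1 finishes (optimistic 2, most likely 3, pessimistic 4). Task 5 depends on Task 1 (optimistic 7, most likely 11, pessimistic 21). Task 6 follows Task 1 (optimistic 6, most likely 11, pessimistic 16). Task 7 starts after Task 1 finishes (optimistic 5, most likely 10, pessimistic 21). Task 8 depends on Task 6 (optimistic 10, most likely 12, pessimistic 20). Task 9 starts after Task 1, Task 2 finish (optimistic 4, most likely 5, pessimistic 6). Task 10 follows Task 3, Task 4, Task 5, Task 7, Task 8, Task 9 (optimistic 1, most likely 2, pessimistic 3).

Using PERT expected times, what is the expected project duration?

39 hours

te_Task 1 = (11 + 4·13 + 15)/6 = 78/6 = 13
te_Task 2 = (11 + 4·13 + 21)/6 = 84/6 = 14
te_Task 3 = (9 + 4·13 + 29)/6 = 90/6 = 15
te_Task 4 = (2 + 4·3 + 4)/6 = 18/6 = 3
te_Task 5 = (7 + 4·11 + 21)/6 = 72/6 = 12
te_Task 6 = (6 + 4·11 + 16)/6 = 66/6 = 11
te_Task 7 = (5 + 4·10 + 21)/6 = 66/6 = 11
te_Task 8 = (10 + 4·12 + 20)/6 = 78/6 = 13
te_Task 9 = (4 + 4·5 + 6)/6 = 30/6 = 5
te_Task 10 = (1 + 4·2 + 3)/6 = 12/6 = 2

Forward pass:
ES_Task 1 = 0; EF_Task 1 = 13
ES_Task 2 = 13; EF_Task 2 = 13+14 = 27
ES_Task 3 = 13; EF_Task 3 = 13+15 = 28
ES_Task 4 = 13; EF_Task 4 = 13+3 = 16
ES_Task 5 = 13; EF_Task 5 = 13+12 = 25
ES_Task 6 = 13; EF_Task 6 = 13+11 = 24
ES_Task 7 = 13; EF_Task 7 = 13+11 = 24
ES_Task 8 = 24; EF_Task 8 = 24+13 = 37
ES_Task 9 = max(EF_Task 1=13, EF_Task 2=27) = 27; EF_Task 9 = 27+5 = 32
ES_Task 10 = max(EF_Task 3=28, EF_Task 4=16, EF_Task 5=25, EF_Task 7=24, EF_Task 8=37, EF_Task 9=32) = 37; EF_Task 10 = 37+2 = 39
Expected project duration μ = 39 hours. Critical path: Task 1 → Task 6 → Task 8 → Task 10.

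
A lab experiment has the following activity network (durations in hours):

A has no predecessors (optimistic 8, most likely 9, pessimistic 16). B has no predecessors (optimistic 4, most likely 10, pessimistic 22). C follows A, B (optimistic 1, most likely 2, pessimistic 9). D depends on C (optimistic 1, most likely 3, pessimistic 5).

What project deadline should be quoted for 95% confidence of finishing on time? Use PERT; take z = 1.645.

te_A = (8 + 4·9 + 16)/6 = 60/6 = 10; σ²_A = ((16−8)/6)² = 1.778
te_B = (4 + 4·10 + 22)/6 = 66/6 = 11; σ²_B = ((22−4)/6)² = 9.000
te_C = (1 + 4·2 + 9)/6 = 18/6 = 3; σ²_C = ((9−1)/6)² = 1.778
te_D = (1 + 4·3 + 5)/6 = 18/6 = 3; σ²_D = ((5−1)/6)² = 0.444

Forward pass:
ES_A = 0; EF_A = 10
ES_B = 0; EF_B = 11
ES_C = max(EF_A=10, EF_B=11) = 11; EF_C = 11+3 = 14
ES_D = 14; EF_D = 14+3 = 17
Expected project duration μ = 17 hours. Critical path: B → C → D.

Variance along critical path = 9.000 + 1.778 + 0.444 = 11.222; σ = 3.350 hours.
D = μ + z·σ = 17 + 1.645·3.350 = 22.5 hours

22.5 hours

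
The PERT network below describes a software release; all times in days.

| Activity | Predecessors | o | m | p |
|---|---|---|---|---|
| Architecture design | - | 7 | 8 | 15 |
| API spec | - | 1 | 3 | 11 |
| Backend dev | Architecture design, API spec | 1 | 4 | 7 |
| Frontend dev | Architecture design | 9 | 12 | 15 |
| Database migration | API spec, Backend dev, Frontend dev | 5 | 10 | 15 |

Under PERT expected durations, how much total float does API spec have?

13 days

te_Architecture design = (7 + 4·8 + 15)/6 = 54/6 = 9
te_API spec = (1 + 4·3 + 11)/6 = 24/6 = 4
te_Backend dev = (1 + 4·4 + 7)/6 = 24/6 = 4
te_Frontend dev = (9 + 4·12 + 15)/6 = 72/6 = 12
te_Database migration = (5 + 4·10 + 15)/6 = 60/6 = 10

Forward pass:
ES_Architecture design = 0; EF_Architecture design = 9
ES_API spec = 0; EF_API spec = 4
ES_Backend dev = max(EF_Architecture design=9, EF_API spec=4) = 9; EF_Backend dev = 9+4 = 13
ES_Frontend dev = 9; EF_Frontend dev = 9+12 = 21
ES_Database migration = max(EF_API spec=4, EF_Backend dev=13, EF_Frontend dev=21) = 21; EF_Database migration = 21+10 = 31
Expected project duration μ = 31 days. Critical path: Architecture design → Frontend dev → Database migration.

Backward pass:
LF_Database migration = 31; LS_Database migration = 31−10 = 21
LF_Frontend dev = LS_Database migration = 21; LS_Frontend dev = 21−12 = 9
LF_Backend dev = LS_Database migration = 21; LS_Backend dev = 21−4 = 17
LF_API spec = min(LS_Backend dev=17, LS_Database migration=21) = 17; LS_API spec = 17−4 = 13
LF_Architecture design = min(LS_Backend dev=17, LS_Frontend dev=9) = 9; LS_Architecture design = 9−9 = 0
Slack_API spec = LS_API spec − ES_API spec = 13 − 0 = 13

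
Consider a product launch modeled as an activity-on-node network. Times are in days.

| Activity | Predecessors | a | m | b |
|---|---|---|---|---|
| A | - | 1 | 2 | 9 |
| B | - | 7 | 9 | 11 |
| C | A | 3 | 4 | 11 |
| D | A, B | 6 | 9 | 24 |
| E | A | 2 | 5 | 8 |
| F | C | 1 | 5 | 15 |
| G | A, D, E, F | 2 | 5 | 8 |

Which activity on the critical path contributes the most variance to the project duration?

D

te_A = (1 + 4·2 + 9)/6 = 18/6 = 3; σ²_A = ((9−1)/6)² = 1.778
te_B = (7 + 4·9 + 11)/6 = 54/6 = 9; σ²_B = ((11−7)/6)² = 0.444
te_C = (3 + 4·4 + 11)/6 = 30/6 = 5; σ²_C = ((11−3)/6)² = 1.778
te_D = (6 + 4·9 + 24)/6 = 66/6 = 11; σ²_D = ((24−6)/6)² = 9.000
te_E = (2 + 4·5 + 8)/6 = 30/6 = 5; σ²_E = ((8−2)/6)² = 1.000
te_F = (1 + 4·5 + 15)/6 = 36/6 = 6; σ²_F = ((15−1)/6)² = 5.444
te_G = (2 + 4·5 + 8)/6 = 30/6 = 5; σ²_G = ((8−2)/6)² = 1.000

Forward pass:
ES_A = 0; EF_A = 3
ES_B = 0; EF_B = 9
ES_C = 3; EF_C = 3+5 = 8
ES_D = max(EF_A=3, EF_B=9) = 9; EF_D = 9+11 = 20
ES_E = 3; EF_E = 3+5 = 8
ES_F = 8; EF_F = 8+6 = 14
ES_G = max(EF_A=3, EF_D=20, EF_E=8, EF_F=14) = 20; EF_G = 20+5 = 25
Expected project duration μ = 25 days. Critical path: B → D → G.

Variances on critical path: σ²_B=0.444, σ²_D=9.000, σ²_G=1.000.
Largest is σ²_D = 9.000.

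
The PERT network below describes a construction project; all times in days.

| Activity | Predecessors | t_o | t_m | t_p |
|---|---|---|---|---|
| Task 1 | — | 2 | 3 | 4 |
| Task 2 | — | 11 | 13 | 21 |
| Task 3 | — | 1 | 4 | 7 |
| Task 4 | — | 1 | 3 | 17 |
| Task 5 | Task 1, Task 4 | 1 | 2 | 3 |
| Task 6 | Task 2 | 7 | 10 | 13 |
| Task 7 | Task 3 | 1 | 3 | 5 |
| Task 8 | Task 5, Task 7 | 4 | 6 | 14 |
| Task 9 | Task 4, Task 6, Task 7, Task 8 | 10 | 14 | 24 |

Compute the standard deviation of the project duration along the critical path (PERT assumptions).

3.04 days

te_Task 1 = (2 + 4·3 + 4)/6 = 18/6 = 3; σ²_Task 1 = ((4−2)/6)² = 0.111
te_Task 2 = (11 + 4·13 + 21)/6 = 84/6 = 14; σ²_Task 2 = ((21−11)/6)² = 2.778
te_Task 3 = (1 + 4·4 + 7)/6 = 24/6 = 4; σ²_Task 3 = ((7−1)/6)² = 1.000
te_Task 4 = (1 + 4·3 + 17)/6 = 30/6 = 5; σ²_Task 4 = ((17−1)/6)² = 7.111
te_Task 5 = (1 + 4·2 + 3)/6 = 12/6 = 2; σ²_Task 5 = ((3−1)/6)² = 0.111
te_Task 6 = (7 + 4·10 + 13)/6 = 60/6 = 10; σ²_Task 6 = ((13−7)/6)² = 1.000
te_Task 7 = (1 + 4·3 + 5)/6 = 18/6 = 3; σ²_Task 7 = ((5−1)/6)² = 0.444
te_Task 8 = (4 + 4·6 + 14)/6 = 42/6 = 7; σ²_Task 8 = ((14−4)/6)² = 2.778
te_Task 9 = (10 + 4·14 + 24)/6 = 90/6 = 15; σ²_Task 9 = ((24−10)/6)² = 5.444

Forward pass:
ES_Task 1 = 0; EF_Task 1 = 3
ES_Task 2 = 0; EF_Task 2 = 14
ES_Task 3 = 0; EF_Task 3 = 4
ES_Task 4 = 0; EF_Task 4 = 5
ES_Task 5 = max(EF_Task 1=3, EF_Task 4=5) = 5; EF_Task 5 = 5+2 = 7
ES_Task 6 = 14; EF_Task 6 = 14+10 = 24
ES_Task 7 = 4; EF_Task 7 = 4+3 = 7
ES_Task 8 = max(EF_Task 5=7, EF_Task 7=7) = 7; EF_Task 8 = 7+7 = 14
ES_Task 9 = max(EF_Task 4=5, EF_Task 6=24, EF_Task 7=7, EF_Task 8=14) = 24; EF_Task 9 = 24+15 = 39
Expected project duration μ = 39 days. Critical path: Task 2 → Task 6 → Task 9.

Variance along critical path = 2.778 + 1.000 + 5.444 = 9.222
σ = √9.222 = 3.037 days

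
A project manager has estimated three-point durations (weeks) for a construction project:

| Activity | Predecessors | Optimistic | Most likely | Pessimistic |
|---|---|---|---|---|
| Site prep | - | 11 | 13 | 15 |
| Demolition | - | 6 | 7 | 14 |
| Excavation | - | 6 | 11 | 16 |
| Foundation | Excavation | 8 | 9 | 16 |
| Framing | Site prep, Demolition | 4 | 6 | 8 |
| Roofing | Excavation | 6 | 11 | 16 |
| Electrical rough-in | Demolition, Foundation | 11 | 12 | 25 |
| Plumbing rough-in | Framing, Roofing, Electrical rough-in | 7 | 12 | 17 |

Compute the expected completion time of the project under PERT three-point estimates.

47 weeks

te_Site prep = (11 + 4·13 + 15)/6 = 78/6 = 13
te_Demolition = (6 + 4·7 + 14)/6 = 48/6 = 8
te_Excavation = (6 + 4·11 + 16)/6 = 66/6 = 11
te_Foundation = (8 + 4·9 + 16)/6 = 60/6 = 10
te_Framing = (4 + 4·6 + 8)/6 = 36/6 = 6
te_Roofing = (6 + 4·11 + 16)/6 = 66/6 = 11
te_Electrical rough-in = (11 + 4·12 + 25)/6 = 84/6 = 14
te_Plumbing rough-in = (7 + 4·12 + 17)/6 = 72/6 = 12

Forward pass:
ES_Site prep = 0; EF_Site prep = 13
ES_Demolition = 0; EF_Demolition = 8
ES_Excavation = 0; EF_Excavation = 11
ES_Foundation = 11; EF_Foundation = 11+10 = 21
ES_Framing = max(EF_Site prep=13, EF_Demolition=8) = 13; EF_Framing = 13+6 = 19
ES_Roofing = 11; EF_Roofing = 11+11 = 22
ES_Electrical rough-in = max(EF_Demolition=8, EF_Foundation=21) = 21; EF_Electrical rough-in = 21+14 = 35
ES_Plumbing rough-in = max(EF_Framing=19, EF_Roofing=22, EF_Electrical rough-in=35) = 35; EF_Plumbing rough-in = 35+12 = 47
Expected project duration μ = 47 weeks. Critical path: Excavation → Foundation → Electrical rough-in → Plumbing rough-in.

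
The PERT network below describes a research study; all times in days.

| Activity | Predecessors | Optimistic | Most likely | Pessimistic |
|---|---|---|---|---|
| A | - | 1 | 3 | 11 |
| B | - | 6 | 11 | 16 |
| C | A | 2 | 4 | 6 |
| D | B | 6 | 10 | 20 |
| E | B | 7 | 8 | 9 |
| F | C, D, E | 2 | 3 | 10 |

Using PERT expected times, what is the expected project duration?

te_A = (1 + 4·3 + 11)/6 = 24/6 = 4
te_B = (6 + 4·11 + 16)/6 = 66/6 = 11
te_C = (2 + 4·4 + 6)/6 = 24/6 = 4
te_D = (6 + 4·10 + 20)/6 = 66/6 = 11
te_E = (7 + 4·8 + 9)/6 = 48/6 = 8
te_F = (2 + 4·3 + 10)/6 = 24/6 = 4

Forward pass:
ES_A = 0; EF_A = 4
ES_B = 0; EF_B = 11
ES_C = 4; EF_C = 4+4 = 8
ES_D = 11; EF_D = 11+11 = 22
ES_E = 11; EF_E = 11+8 = 19
ES_F = max(EF_C=8, EF_D=22, EF_E=19) = 22; EF_F = 22+4 = 26
Expected project duration μ = 26 days. Critical path: B → D → F.

26 days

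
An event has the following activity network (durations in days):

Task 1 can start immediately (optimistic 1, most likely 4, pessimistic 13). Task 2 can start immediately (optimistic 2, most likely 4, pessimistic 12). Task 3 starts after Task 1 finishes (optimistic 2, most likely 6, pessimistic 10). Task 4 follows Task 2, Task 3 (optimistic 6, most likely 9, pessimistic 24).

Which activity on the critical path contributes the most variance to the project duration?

te_Task 1 = (1 + 4·4 + 13)/6 = 30/6 = 5; σ²_Task 1 = ((13−1)/6)² = 4.000
te_Task 2 = (2 + 4·4 + 12)/6 = 30/6 = 5; σ²_Task 2 = ((12−2)/6)² = 2.778
te_Task 3 = (2 + 4·6 + 10)/6 = 36/6 = 6; σ²_Task 3 = ((10−2)/6)² = 1.778
te_Task 4 = (6 + 4·9 + 24)/6 = 66/6 = 11; σ²_Task 4 = ((24−6)/6)² = 9.000

Forward pass:
ES_Task 1 = 0; EF_Task 1 = 5
ES_Task 2 = 0; EF_Task 2 = 5
ES_Task 3 = 5; EF_Task 3 = 5+6 = 11
ES_Task 4 = max(EF_Task 2=5, EF_Task 3=11) = 11; EF_Task 4 = 11+11 = 22
Expected project duration μ = 22 days. Critical path: Task 1 → Task 3 → Task 4.

Variances on critical path: σ²_Task 1=4.000, σ²_Task 3=1.778, σ²_Task 4=9.000.
Largest is σ²_Task 4 = 9.000.

Task 4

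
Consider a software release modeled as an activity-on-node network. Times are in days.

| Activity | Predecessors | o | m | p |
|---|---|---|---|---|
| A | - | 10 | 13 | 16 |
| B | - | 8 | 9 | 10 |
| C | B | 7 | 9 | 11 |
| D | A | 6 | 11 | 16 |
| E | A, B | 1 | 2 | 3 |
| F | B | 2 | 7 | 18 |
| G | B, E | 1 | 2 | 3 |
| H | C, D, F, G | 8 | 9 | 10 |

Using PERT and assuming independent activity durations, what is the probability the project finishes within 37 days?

te_A = (10 + 4·13 + 16)/6 = 78/6 = 13; σ²_A = ((16−10)/6)² = 1.000
te_B = (8 + 4·9 + 10)/6 = 54/6 = 9; σ²_B = ((10−8)/6)² = 0.111
te_C = (7 + 4·9 + 11)/6 = 54/6 = 9; σ²_C = ((11−7)/6)² = 0.444
te_D = (6 + 4·11 + 16)/6 = 66/6 = 11; σ²_D = ((16−6)/6)² = 2.778
te_E = (1 + 4·2 + 3)/6 = 12/6 = 2; σ²_E = ((3−1)/6)² = 0.111
te_F = (2 + 4·7 + 18)/6 = 48/6 = 8; σ²_F = ((18−2)/6)² = 7.111
te_G = (1 + 4·2 + 3)/6 = 12/6 = 2; σ²_G = ((3−1)/6)² = 0.111
te_H = (8 + 4·9 + 10)/6 = 54/6 = 9; σ²_H = ((10−8)/6)² = 0.111

Forward pass:
ES_A = 0; EF_A = 13
ES_B = 0; EF_B = 9
ES_C = 9; EF_C = 9+9 = 18
ES_D = 13; EF_D = 13+11 = 24
ES_E = max(EF_A=13, EF_B=9) = 13; EF_E = 13+2 = 15
ES_F = 9; EF_F = 9+8 = 17
ES_G = max(EF_B=9, EF_E=15) = 15; EF_G = 15+2 = 17
ES_H = max(EF_C=18, EF_D=24, EF_F=17, EF_G=17) = 24; EF_H = 24+9 = 33
Expected project duration μ = 33 days. Critical path: A → D → H.

Variance along critical path = 1.000 + 2.778 + 0.111 = 3.889; σ = √3.889 = 1.972 days.
Z = (37 − 33) / 1.972 = 2.028
P(T ≤ 37) = Φ(2.028) ≈ 0.979

0.979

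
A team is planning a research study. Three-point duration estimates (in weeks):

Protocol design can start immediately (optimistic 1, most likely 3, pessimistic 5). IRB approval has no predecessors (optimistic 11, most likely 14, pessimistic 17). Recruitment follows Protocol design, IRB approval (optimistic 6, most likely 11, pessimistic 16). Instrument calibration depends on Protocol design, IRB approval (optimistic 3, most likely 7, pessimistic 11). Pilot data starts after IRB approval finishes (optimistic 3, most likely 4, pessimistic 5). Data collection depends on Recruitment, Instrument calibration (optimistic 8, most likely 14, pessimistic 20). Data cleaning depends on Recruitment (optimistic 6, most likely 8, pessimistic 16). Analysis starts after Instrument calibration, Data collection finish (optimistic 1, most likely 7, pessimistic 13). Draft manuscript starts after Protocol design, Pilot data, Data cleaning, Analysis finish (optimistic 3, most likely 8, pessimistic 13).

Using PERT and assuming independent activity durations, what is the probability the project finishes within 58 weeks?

te_Protocol design = (1 + 4·3 + 5)/6 = 18/6 = 3; σ²_Protocol design = ((5−1)/6)² = 0.444
te_IRB approval = (11 + 4·14 + 17)/6 = 84/6 = 14; σ²_IRB approval = ((17−11)/6)² = 1.000
te_Recruitment = (6 + 4·11 + 16)/6 = 66/6 = 11; σ²_Recruitment = ((16−6)/6)² = 2.778
te_Instrument calibration = (3 + 4·7 + 11)/6 = 42/6 = 7; σ²_Instrument calibration = ((11−3)/6)² = 1.778
te_Pilot data = (3 + 4·4 + 5)/6 = 24/6 = 4; σ²_Pilot data = ((5−3)/6)² = 0.111
te_Data collection = (8 + 4·14 + 20)/6 = 84/6 = 14; σ²_Data collection = ((20−8)/6)² = 4.000
te_Data cleaning = (6 + 4·8 + 16)/6 = 54/6 = 9; σ²_Data cleaning = ((16−6)/6)² = 2.778
te_Analysis = (1 + 4·7 + 13)/6 = 42/6 = 7; σ²_Analysis = ((13−1)/6)² = 4.000
te_Draft manuscript = (3 + 4·8 + 13)/6 = 48/6 = 8; σ²_Draft manuscript = ((13−3)/6)² = 2.778

Forward pass:
ES_Protocol design = 0; EF_Protocol design = 3
ES_IRB approval = 0; EF_IRB approval = 14
ES_Recruitment = max(EF_Protocol design=3, EF_IRB approval=14) = 14; EF_Recruitment = 14+11 = 25
ES_Instrument calibration = max(EF_Protocol design=3, EF_IRB approval=14) = 14; EF_Instrument calibration = 14+7 = 21
ES_Pilot data = 14; EF_Pilot data = 14+4 = 18
ES_Data collection = max(EF_Recruitment=25, EF_Instrument calibration=21) = 25; EF_Data collection = 25+14 = 39
ES_Data cleaning = 25; EF_Data cleaning = 25+9 = 34
ES_Analysis = max(EF_Instrument calibration=21, EF_Data collection=39) = 39; EF_Analysis = 39+7 = 46
ES_Draft manuscript = max(EF_Protocol design=3, EF_Pilot data=18, EF_Data cleaning=34, EF_Analysis=46) = 46; EF_Draft manuscript = 46+8 = 54
Expected project duration μ = 54 weeks. Critical path: IRB approval → Recruitment → Data collection → Analysis → Draft manuscript.

Variance along critical path = 1.000 + 2.778 + 4.000 + 4.000 + 2.778 = 14.556; σ = √14.556 = 3.815 weeks.
Z = (58 − 54) / 3.815 = 1.048
P(T ≤ 58) = Φ(1.048) ≈ 0.853

0.853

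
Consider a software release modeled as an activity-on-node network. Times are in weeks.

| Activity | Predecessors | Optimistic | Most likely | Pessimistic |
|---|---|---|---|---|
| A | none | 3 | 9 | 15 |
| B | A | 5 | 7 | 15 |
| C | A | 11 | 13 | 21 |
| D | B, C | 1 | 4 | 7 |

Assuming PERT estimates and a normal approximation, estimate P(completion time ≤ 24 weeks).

te_A = (3 + 4·9 + 15)/6 = 54/6 = 9; σ²_A = ((15−3)/6)² = 4.000
te_B = (5 + 4·7 + 15)/6 = 48/6 = 8; σ²_B = ((15−5)/6)² = 2.778
te_C = (11 + 4·13 + 21)/6 = 84/6 = 14; σ²_C = ((21−11)/6)² = 2.778
te_D = (1 + 4·4 + 7)/6 = 24/6 = 4; σ²_D = ((7−1)/6)² = 1.000

Forward pass:
ES_A = 0; EF_A = 9
ES_B = 9; EF_B = 9+8 = 17
ES_C = 9; EF_C = 9+14 = 23
ES_D = max(EF_B=17, EF_C=23) = 23; EF_D = 23+4 = 27
Expected project duration μ = 27 weeks. Critical path: A → C → D.

Variance along critical path = 4.000 + 2.778 + 1.000 = 7.778; σ = √7.778 = 2.789 weeks.
Z = (24 − 27) / 2.789 = -1.076
P(T ≤ 24) = Φ(-1.076) ≈ 0.141

0.141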